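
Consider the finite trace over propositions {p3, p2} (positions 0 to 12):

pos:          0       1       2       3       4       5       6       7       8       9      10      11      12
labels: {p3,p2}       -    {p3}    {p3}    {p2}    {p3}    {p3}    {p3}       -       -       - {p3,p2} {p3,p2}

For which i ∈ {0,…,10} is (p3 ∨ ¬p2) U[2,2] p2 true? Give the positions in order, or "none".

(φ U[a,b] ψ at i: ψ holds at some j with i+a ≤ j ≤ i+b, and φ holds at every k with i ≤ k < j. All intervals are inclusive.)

Evaluate at each i in [0,10]:
  i=0: ✗ (no rhs in [2,2])
  i=1: ✗ (no rhs in [3,3])
  i=2: ✓ (rhs at j=4; lhs holds on [2,3])
  i=3: ✗ (no rhs in [5,5])
  i=4: ✗ (no rhs in [6,6])
  i=5: ✗ (no rhs in [7,7])
  i=6: ✗ (no rhs in [8,8])
  i=7: ✗ (no rhs in [9,9])
  i=8: ✗ (no rhs in [10,10])
  i=9: ✓ (rhs at j=11; lhs holds on [9,10])
  i=10: ✓ (rhs at j=12; lhs holds on [10,11])

2, 9, 10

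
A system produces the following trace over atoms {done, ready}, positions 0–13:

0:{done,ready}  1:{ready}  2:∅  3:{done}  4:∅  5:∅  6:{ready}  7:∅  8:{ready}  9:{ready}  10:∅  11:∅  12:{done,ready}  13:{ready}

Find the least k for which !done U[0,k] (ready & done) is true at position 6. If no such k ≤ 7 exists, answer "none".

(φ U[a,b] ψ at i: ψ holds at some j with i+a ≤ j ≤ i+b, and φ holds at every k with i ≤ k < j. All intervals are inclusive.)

6

Need earliest j ≥ 6 with (ready & done), and !done at every k in [6,j-1].
  j=6: rhs fails.
  j=7: rhs fails.
  j=8: rhs fails.
  j=9: rhs fails.
  j=10: rhs fails.
  j=11: rhs fails.
  j=12: rhs holds; lhs holds on [6,11]. k = 6.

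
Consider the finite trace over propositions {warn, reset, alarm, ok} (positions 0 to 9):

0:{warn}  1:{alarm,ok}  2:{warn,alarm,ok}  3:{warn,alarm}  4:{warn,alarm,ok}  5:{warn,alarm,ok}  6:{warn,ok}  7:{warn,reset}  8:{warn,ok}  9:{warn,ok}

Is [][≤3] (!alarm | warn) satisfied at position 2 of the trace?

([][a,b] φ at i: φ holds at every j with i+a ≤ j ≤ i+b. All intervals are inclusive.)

Check (!alarm | warn) at every j in [2,5]:
  j=2: true
  j=3: true
  j=4: true
  j=5: true
All positions satisfy it → formula holds.

Holds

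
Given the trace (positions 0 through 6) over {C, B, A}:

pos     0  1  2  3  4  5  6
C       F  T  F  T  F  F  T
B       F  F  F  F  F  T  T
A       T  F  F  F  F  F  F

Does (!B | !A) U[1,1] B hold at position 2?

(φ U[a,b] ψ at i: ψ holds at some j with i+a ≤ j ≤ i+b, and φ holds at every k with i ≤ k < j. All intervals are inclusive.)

No

Need some j in [3,3] with B, and (!B | !A) at every k in [2,j-1].
  j=3: B false.
No j in the window works → until fails.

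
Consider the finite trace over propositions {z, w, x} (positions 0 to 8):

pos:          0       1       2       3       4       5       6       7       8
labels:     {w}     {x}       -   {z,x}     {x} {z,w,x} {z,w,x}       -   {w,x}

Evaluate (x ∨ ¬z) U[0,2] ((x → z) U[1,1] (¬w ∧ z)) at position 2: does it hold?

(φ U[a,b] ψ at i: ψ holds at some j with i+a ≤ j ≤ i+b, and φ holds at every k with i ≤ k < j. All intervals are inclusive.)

Yes

Need some j in [2,4] with ((x → z) U[1,1] (¬w ∧ z)), and (x ∨ ¬z) at every k in [2,j-1].
  j=2: ((x → z) U[1,1] (¬w ∧ z)) holds; no prefix to check → satisfied.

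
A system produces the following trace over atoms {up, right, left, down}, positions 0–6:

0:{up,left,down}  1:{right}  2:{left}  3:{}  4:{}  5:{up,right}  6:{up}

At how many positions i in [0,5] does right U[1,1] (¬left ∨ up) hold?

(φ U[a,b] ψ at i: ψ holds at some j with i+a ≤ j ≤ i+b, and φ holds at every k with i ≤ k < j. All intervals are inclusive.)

1

Evaluate at each i in [0,5]:
  i=0: ✗ (lhs fails at k=0 before rhs at j=1)
  i=1: ✗ (no rhs in [2,2])
  i=2: ✗ (lhs fails at k=2 before rhs at j=3)
  i=3: ✗ (lhs fails at k=3 before rhs at j=4)
  i=4: ✗ (lhs fails at k=4 before rhs at j=5)
  i=5: ✓ (rhs at j=6; lhs holds on [5,5])
Positions where it holds: {5} → 1.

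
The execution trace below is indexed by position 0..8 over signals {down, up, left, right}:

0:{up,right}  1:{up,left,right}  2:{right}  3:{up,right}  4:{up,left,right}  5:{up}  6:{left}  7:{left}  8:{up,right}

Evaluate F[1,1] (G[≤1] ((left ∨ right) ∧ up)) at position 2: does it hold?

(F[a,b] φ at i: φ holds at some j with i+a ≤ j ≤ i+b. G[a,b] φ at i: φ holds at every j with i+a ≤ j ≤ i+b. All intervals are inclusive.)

True

Check G[≤1] ((left ∨ right) ∧ up) at each j in [3,3]:
  j=3: holds on [3,4]
Found at j=3 → formula holds.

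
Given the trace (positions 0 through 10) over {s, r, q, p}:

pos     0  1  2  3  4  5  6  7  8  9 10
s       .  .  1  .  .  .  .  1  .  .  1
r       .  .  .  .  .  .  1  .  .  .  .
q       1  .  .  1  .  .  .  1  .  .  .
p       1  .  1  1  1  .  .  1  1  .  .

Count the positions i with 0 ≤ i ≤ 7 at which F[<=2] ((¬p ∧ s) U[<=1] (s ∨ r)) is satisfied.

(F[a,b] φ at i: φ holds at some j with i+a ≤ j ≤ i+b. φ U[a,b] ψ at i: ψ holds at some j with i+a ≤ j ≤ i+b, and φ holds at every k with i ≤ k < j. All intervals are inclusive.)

Evaluate at each i in [0,7]:
  i=0: ✓ (witness j=2)
  i=1: ✓ (witness j=2)
  i=2: ✓ (witness j=2)
  i=3: ✗ (none in [3,5])
  i=4: ✓ (witness j=6)
  i=5: ✓ (witness j=6)
  i=6: ✓ (witness j=6)
  i=7: ✓ (witness j=7)
Positions where it holds: {0, 1, 2, 4, 5, 6, 7} → 7.

7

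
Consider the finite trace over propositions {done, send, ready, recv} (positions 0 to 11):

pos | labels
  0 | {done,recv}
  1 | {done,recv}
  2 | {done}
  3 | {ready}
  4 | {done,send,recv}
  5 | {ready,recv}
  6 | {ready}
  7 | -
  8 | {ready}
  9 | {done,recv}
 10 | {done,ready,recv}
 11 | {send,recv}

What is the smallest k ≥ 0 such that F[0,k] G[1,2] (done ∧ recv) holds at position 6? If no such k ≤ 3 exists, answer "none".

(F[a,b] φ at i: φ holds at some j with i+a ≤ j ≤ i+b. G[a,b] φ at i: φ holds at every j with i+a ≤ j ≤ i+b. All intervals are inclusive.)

Scan j = 6,7,… for G[1,2] (done ∧ recv):
  j=6: fails
  j=7: fails
  j=8: holds
First hit at j=8, so smallest k = 8-6 = 2.

2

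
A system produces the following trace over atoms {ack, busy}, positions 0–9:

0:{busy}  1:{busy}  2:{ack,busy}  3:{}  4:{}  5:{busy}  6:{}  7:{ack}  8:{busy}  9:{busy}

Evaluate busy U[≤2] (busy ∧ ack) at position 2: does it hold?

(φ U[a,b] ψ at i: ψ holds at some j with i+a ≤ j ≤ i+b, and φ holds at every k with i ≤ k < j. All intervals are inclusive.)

Holds

Need some j in [2,4] with (busy ∧ ack), and busy at every k in [2,j-1].
  j=2: (busy ∧ ack) holds; no prefix to check → satisfied.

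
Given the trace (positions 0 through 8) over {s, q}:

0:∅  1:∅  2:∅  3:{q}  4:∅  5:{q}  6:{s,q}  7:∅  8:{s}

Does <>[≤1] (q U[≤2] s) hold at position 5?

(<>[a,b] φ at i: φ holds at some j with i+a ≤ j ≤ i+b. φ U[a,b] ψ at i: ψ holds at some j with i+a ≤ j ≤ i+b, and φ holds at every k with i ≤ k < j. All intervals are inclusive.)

Check (q U[≤2] s) at each j in [5,6]:
  j=5: holds
  j=6: holds
Found at j=5 → formula holds.

True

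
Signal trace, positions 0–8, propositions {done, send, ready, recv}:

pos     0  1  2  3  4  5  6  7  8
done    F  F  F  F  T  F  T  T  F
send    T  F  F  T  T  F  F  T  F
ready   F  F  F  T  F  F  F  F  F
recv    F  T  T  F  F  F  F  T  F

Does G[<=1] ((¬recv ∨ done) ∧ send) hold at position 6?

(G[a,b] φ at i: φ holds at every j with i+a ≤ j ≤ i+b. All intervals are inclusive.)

Check ((¬recv ∨ done) ∧ send) at every j in [6,7]:
  j=6: false
  j=7: true
Fails at j=6 → formula fails.

Does not hold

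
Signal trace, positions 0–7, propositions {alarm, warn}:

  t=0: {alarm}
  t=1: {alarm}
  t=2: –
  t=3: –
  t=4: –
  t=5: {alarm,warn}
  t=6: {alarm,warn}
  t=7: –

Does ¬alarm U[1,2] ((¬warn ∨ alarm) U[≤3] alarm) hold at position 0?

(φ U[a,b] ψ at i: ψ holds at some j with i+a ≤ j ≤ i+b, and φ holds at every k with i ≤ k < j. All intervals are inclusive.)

Need some j in [1,2] with ((¬warn ∨ alarm) U[≤3] alarm), and ¬alarm at every k in [0,j-1].
  j=1: ((¬warn ∨ alarm) U[≤3] alarm) holds, but ¬alarm fails at k=0 → not this j.
  j=2: ((¬warn ∨ alarm) U[≤3] alarm) holds, but ¬alarm fails at k=0 → not this j.
No j in the window works → until fails.

No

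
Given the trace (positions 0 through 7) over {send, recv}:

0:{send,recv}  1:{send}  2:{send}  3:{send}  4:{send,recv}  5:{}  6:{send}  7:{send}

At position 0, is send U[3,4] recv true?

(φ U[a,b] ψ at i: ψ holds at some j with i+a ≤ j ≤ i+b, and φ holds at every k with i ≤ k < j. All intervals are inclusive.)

Yes

Need some j in [3,4] with recv, and send at every k in [0,j-1].
  j=3: recv false.
  j=4: recv holds; send holds at every k in [0,3] → satisfied.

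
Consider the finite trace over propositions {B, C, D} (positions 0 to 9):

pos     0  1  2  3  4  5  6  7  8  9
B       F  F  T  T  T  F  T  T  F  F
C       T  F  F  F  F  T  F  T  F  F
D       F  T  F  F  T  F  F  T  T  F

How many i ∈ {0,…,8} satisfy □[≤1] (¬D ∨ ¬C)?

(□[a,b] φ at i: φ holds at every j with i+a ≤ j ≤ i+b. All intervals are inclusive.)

Evaluate at each i in [0,8]:
  i=0: ✓ (all of [0,1])
  i=1: ✓ (all of [1,2])
  i=2: ✓ (all of [2,3])
  i=3: ✓ (all of [3,4])
  i=4: ✓ (all of [4,5])
  i=5: ✓ (all of [5,6])
  i=6: ✗ (fails at j=7)
  i=7: ✗ (fails at j=7)
  i=8: ✓ (all of [8,9])
Positions where it holds: {0, 1, 2, 3, 4, 5, 8} → 7.

7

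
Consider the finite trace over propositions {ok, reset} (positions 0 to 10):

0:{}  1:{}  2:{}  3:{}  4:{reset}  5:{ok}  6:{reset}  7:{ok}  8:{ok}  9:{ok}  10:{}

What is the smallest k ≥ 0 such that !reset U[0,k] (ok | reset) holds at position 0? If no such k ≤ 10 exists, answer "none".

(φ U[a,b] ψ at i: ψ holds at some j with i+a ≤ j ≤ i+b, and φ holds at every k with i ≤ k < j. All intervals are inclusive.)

4

Need earliest j ≥ 0 with (ok | reset), and !reset at every k in [0,j-1].
  j=0: rhs fails.
  j=1: rhs fails.
  j=2: rhs fails.
  j=3: rhs fails.
  j=4: rhs holds; lhs holds on [0,3]. k = 4.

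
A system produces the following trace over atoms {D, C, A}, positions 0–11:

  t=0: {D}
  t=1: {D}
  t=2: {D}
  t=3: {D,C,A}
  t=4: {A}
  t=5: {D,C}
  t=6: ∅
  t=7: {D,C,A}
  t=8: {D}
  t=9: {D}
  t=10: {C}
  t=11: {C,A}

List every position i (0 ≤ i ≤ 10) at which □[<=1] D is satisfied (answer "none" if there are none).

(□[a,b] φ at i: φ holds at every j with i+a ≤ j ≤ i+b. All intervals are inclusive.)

0, 1, 2, 7, 8

Evaluate at each i in [0,10]:
  i=0: ✓ (all of [0,1])
  i=1: ✓ (all of [1,2])
  i=2: ✓ (all of [2,3])
  i=3: ✗ (fails at j=4)
  i=4: ✗ (fails at j=4)
  i=5: ✗ (fails at j=6)
  i=6: ✗ (fails at j=6)
  i=7: ✓ (all of [7,8])
  i=8: ✓ (all of [8,9])
  i=9: ✗ (fails at j=10)
  i=10: ✗ (fails at j=10)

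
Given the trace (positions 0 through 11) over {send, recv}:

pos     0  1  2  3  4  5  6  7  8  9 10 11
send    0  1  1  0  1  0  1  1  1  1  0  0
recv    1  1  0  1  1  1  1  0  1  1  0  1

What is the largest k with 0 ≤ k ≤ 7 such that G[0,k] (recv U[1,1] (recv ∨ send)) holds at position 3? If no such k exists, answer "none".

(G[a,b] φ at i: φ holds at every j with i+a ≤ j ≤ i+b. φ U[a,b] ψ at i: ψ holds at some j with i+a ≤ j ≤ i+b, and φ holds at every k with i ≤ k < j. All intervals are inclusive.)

3

(recv U[1,1] (recv ∨ send)) must hold from j=3 onward; find where it first fails.
  j=3: holds
  j=4: holds
  j=5: holds
  j=6: holds
  j=7: fails
Holds on [3,6], so largest k = 3.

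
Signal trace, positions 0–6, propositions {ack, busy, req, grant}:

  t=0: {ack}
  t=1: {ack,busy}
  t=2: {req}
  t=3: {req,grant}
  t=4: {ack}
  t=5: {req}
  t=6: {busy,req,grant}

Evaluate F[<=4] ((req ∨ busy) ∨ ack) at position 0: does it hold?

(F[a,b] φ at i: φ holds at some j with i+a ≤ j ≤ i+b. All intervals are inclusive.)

Check ((req ∨ busy) ∨ ack) at each j in [0,4]:
  j=0: true
  j=1: true
  j=2: true
  j=3: true
  j=4: true
Found at j=0 → formula holds.

Holds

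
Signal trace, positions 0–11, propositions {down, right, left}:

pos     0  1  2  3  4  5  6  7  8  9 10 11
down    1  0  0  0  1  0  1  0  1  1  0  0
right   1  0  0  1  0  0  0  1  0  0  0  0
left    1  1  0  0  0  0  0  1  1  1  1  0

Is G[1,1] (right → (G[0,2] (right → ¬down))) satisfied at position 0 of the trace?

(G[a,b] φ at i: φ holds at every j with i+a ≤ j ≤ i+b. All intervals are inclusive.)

True

Check (right → (G[0,2] (right → ¬down))) at every j in [1,1]:
  j=1: antecedent false → ✓
All positions satisfy it → formula holds.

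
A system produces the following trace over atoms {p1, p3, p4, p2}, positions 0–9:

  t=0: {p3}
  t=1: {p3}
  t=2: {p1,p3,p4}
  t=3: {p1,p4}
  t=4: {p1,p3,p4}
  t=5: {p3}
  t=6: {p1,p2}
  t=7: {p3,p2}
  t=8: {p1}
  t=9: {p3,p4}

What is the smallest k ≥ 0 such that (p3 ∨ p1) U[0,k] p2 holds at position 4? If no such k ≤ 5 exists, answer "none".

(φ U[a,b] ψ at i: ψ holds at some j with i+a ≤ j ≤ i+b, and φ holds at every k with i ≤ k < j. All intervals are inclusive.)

Need earliest j ≥ 4 with p2, and (p3 ∨ p1) at every k in [4,j-1].
  j=4: rhs fails.
  j=5: rhs fails.
  j=6: rhs holds; lhs holds on [4,5]. k = 2.

2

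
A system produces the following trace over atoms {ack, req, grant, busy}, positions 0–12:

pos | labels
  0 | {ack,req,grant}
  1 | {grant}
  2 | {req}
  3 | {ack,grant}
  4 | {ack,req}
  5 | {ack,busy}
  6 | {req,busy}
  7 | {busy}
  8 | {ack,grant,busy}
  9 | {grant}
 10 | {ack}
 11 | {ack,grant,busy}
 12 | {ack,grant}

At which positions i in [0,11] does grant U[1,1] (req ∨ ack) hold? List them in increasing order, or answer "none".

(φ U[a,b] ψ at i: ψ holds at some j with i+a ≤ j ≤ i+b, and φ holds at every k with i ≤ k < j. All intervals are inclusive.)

1, 3, 9, 11

Evaluate at each i in [0,11]:
  i=0: ✗ (no rhs in [1,1])
  i=1: ✓ (rhs at j=2; lhs holds on [1,1])
  i=2: ✗ (lhs fails at k=2 before rhs at j=3)
  i=3: ✓ (rhs at j=4; lhs holds on [3,3])
  i=4: ✗ (lhs fails at k=4 before rhs at j=5)
  i=5: ✗ (lhs fails at k=5 before rhs at j=6)
  i=6: ✗ (no rhs in [7,7])
  i=7: ✗ (lhs fails at k=7 before rhs at j=8)
  i=8: ✗ (no rhs in [9,9])
  i=9: ✓ (rhs at j=10; lhs holds on [9,9])
  i=10: ✗ (lhs fails at k=10 before rhs at j=11)
  i=11: ✓ (rhs at j=12; lhs holds on [11,11])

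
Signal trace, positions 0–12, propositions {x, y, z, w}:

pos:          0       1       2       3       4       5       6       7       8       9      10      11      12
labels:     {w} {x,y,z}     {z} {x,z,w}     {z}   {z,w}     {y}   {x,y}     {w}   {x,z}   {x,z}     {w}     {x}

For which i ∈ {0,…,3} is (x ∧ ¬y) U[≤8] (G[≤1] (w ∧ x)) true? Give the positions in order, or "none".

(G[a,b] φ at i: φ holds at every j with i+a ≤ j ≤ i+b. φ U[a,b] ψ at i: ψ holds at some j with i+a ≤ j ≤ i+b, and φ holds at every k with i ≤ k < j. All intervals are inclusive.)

none

Evaluate at each i in [0,3]:
  i=0: ✗ (no rhs in [0,8])
  i=1: ✗ (no rhs in [1,9])
  i=2: ✗ (no rhs in [2,10])
  i=3: ✗ (no rhs in [3,11])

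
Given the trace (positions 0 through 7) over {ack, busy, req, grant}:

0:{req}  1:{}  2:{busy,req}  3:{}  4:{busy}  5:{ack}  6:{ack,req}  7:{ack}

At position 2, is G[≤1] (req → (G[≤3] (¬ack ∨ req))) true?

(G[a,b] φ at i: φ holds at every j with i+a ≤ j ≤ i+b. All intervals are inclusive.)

Check (req → (G[≤3] (¬ack ∨ req))) at every j in [2,3]:
  j=2: antecedent true; consequent fails at 5 → ✗
  j=3: antecedent false → ✓
Fails at j=2 → formula fails.

No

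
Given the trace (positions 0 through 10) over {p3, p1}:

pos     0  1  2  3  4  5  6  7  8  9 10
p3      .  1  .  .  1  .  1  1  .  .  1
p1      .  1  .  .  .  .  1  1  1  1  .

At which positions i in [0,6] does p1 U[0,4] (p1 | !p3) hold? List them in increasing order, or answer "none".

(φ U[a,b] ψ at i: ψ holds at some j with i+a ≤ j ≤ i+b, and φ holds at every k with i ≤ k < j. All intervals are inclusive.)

Evaluate at each i in [0,6]:
  i=0: ✓ (rhs at j=0)
  i=1: ✓ (rhs at j=1)
  i=2: ✓ (rhs at j=2)
  i=3: ✓ (rhs at j=3)
  i=4: ✗ (lhs fails at k=4 before rhs at j=5)
  i=5: ✓ (rhs at j=5)
  i=6: ✓ (rhs at j=6)

0, 1, 2, 3, 5, 6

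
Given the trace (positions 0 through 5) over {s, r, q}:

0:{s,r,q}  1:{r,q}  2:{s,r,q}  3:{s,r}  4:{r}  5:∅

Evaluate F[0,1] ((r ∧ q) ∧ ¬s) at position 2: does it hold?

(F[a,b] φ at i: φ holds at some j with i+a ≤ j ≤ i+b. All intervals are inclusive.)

False

Check ((r ∧ q) ∧ ¬s) at each j in [2,3]:
  j=2: false
  j=3: false
No position in the window satisfies it → formula fails.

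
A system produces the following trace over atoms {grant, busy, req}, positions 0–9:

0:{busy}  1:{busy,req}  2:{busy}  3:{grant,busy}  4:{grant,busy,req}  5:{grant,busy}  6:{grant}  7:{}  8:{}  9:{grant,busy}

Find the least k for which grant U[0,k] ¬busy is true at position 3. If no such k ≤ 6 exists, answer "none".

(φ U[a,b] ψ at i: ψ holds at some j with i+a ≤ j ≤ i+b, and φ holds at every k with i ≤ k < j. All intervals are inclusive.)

3

Need earliest j ≥ 3 with ¬busy, and grant at every k in [3,j-1].
  j=3: rhs fails.
  j=4: rhs fails.
  j=5: rhs fails.
  j=6: rhs holds; lhs holds on [3,5]. k = 3.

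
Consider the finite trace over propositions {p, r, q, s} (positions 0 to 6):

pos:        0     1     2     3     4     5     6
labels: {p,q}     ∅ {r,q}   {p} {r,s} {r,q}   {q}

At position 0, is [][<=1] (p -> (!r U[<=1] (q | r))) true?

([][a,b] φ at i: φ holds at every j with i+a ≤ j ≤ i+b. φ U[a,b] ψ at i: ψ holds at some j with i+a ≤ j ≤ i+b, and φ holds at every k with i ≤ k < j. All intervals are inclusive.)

Yes

Check (p -> (!r U[<=1] (q | r))) at every j in [0,1]:
  j=0: antecedent true; consequent holds → ✓
  j=1: antecedent false → ✓
All positions satisfy it → formula holds.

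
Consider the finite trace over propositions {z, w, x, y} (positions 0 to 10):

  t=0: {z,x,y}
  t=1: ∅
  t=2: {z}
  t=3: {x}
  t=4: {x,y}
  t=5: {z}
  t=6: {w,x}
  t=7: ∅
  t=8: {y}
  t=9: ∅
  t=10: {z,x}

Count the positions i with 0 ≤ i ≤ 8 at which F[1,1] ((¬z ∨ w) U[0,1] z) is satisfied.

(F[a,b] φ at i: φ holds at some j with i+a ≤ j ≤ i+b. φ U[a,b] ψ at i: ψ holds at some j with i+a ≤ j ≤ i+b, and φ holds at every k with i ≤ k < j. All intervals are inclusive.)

5

Evaluate at each i in [0,8]:
  i=0: ✓ (witness j=1)
  i=1: ✓ (witness j=2)
  i=2: ✗ (none in [3,3])
  i=3: ✓ (witness j=4)
  i=4: ✓ (witness j=5)
  i=5: ✗ (none in [6,6])
  i=6: ✗ (none in [7,7])
  i=7: ✗ (none in [8,8])
  i=8: ✓ (witness j=9)
Positions where it holds: {0, 1, 3, 4, 8} → 5.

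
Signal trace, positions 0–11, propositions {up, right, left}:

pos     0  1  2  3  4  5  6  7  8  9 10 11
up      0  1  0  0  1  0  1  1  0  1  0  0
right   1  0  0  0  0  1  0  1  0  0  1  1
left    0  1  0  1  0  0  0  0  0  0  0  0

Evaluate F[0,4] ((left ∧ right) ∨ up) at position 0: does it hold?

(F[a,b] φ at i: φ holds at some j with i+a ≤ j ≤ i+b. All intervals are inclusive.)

Yes

Check ((left ∧ right) ∨ up) at each j in [0,4]:
  j=0: false
  j=1: true
  j=2: false
  j=3: false
  j=4: true
Found at j=1 → formula holds.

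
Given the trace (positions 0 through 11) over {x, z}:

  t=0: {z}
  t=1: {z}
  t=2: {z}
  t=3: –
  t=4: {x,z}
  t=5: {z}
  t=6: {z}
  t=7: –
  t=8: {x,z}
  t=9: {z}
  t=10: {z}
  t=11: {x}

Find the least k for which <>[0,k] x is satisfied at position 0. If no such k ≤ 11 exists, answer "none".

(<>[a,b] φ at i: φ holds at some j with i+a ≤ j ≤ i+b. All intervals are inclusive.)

4

Scan j = 0,1,… for x:
  j=0: fails
  j=1: fails
  j=2: fails
  j=3: fails
  j=4: holds
First hit at j=4, so smallest k = 4-0 = 4.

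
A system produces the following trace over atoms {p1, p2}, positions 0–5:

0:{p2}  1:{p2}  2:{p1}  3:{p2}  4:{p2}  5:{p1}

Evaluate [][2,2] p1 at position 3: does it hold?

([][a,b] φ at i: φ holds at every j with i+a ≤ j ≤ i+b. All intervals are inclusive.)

Check p1 at every j in [5,5]:
  j=5: true
All positions satisfy it → formula holds.

True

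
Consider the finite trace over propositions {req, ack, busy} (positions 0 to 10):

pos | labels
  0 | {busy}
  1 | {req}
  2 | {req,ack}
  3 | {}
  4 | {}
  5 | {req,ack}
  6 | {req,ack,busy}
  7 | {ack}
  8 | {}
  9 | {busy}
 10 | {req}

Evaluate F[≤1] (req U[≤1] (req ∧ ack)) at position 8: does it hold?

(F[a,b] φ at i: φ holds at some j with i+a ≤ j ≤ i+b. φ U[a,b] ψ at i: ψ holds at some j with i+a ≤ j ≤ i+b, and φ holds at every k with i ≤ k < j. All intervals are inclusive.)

No

Check (req U[≤1] (req ∧ ack)) at each j in [8,9]:
  j=8: fails
  j=9: fails
No position in the window satisfies it → formula fails.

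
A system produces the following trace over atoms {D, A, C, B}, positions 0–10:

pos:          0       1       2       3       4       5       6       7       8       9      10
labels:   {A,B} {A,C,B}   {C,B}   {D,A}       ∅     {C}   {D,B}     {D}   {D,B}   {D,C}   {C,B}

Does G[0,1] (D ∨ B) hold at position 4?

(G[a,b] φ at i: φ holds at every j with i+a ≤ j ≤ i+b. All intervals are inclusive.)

Check (D ∨ B) at every j in [4,5]:
  j=4: false
  j=5: false
Fails at j=4 → formula fails.

False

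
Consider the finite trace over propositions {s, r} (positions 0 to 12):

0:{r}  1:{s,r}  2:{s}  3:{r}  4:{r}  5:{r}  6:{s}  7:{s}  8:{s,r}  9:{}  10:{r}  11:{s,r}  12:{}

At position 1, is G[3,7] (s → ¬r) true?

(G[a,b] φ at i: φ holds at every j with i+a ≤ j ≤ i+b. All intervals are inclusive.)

Check (s → ¬r) at every j in [4,8]:
  j=4: antecedent false → ✓
  j=5: antecedent false → ✓
  j=6: antecedent true; consequent true → ✓
  j=7: antecedent true; consequent true → ✓
  j=8: antecedent true; consequent false → ✗
Fails at j=8 → formula fails.

False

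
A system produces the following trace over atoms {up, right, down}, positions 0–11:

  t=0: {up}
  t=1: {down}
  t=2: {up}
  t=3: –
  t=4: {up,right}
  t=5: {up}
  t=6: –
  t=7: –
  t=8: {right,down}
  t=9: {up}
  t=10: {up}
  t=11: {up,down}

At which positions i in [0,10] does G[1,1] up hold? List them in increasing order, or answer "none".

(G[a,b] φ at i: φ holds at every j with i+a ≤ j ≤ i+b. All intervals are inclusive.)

Evaluate at each i in [0,10]:
  i=0: ✗ (fails at j=1)
  i=1: ✓ (all of [2,2])
  i=2: ✗ (fails at j=3)
  i=3: ✓ (all of [4,4])
  i=4: ✓ (all of [5,5])
  i=5: ✗ (fails at j=6)
  i=6: ✗ (fails at j=7)
  i=7: ✗ (fails at j=8)
  i=8: ✓ (all of [9,9])
  i=9: ✓ (all of [10,10])
  i=10: ✓ (all of [11,11])

1, 3, 4, 8, 9, 10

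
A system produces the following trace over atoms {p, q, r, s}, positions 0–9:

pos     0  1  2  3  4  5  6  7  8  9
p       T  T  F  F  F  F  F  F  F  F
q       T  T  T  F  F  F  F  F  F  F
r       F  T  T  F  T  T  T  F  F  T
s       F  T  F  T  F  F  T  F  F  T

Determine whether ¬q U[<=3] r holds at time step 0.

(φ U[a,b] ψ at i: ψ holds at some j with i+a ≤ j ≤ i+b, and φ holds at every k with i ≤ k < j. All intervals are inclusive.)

False

Need some j in [0,3] with r, and ¬q at every k in [0,j-1].
  j=0: r false.
  j=1: r holds, but ¬q fails at k=0 → not this j.
  j=2: r holds, but ¬q fails at k=0 → not this j.
  j=3: r false.
No j in the window works → until fails.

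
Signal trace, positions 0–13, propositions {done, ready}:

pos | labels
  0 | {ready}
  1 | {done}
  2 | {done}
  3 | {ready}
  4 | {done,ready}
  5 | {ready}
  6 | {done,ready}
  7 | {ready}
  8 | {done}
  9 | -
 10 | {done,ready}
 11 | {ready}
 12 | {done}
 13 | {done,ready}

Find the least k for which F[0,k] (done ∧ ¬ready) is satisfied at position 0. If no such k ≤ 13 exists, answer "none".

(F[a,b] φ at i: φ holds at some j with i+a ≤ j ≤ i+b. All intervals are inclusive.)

1

Scan j = 0,1,… for (done ∧ ¬ready):
  j=0: fails
  j=1: holds
First hit at j=1, so smallest k = 1-0 = 1.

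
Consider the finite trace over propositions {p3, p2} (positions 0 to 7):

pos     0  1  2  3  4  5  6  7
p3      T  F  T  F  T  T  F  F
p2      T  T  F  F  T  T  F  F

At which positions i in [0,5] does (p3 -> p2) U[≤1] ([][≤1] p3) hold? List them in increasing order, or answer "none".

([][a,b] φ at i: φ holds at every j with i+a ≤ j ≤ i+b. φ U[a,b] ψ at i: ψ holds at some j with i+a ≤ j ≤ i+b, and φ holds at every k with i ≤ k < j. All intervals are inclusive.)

Evaluate at each i in [0,5]:
  i=0: ✗ (no rhs in [0,1])
  i=1: ✗ (no rhs in [1,2])
  i=2: ✗ (no rhs in [2,3])
  i=3: ✓ (rhs at j=4; lhs holds on [3,3])
  i=4: ✓ (rhs at j=4)
  i=5: ✗ (no rhs in [5,6])

3, 4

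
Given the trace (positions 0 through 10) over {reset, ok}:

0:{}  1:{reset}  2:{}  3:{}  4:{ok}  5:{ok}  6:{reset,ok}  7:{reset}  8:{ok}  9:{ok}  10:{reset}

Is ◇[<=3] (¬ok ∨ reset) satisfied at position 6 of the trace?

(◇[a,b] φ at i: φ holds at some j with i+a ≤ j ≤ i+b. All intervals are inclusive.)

Holds

Check (¬ok ∨ reset) at each j in [6,9]:
  j=6: true
  j=7: true
  j=8: false
  j=9: false
Found at j=6 → formula holds.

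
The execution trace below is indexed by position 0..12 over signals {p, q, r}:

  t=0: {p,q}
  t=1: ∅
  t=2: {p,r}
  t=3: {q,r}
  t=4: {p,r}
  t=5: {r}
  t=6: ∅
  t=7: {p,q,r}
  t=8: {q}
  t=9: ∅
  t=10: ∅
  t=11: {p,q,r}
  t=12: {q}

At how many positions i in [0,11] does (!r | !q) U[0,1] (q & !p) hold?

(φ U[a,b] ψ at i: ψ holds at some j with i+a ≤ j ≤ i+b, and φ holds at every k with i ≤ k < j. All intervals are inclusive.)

3

Evaluate at each i in [0,11]:
  i=0: ✗ (no rhs in [0,1])
  i=1: ✗ (no rhs in [1,2])
  i=2: ✓ (rhs at j=3; lhs holds on [2,2])
  i=3: ✓ (rhs at j=3)
  i=4: ✗ (no rhs in [4,5])
  i=5: ✗ (no rhs in [5,6])
  i=6: ✗ (no rhs in [6,7])
  i=7: ✗ (lhs fails at k=7 before rhs at j=8)
  i=8: ✓ (rhs at j=8)
  i=9: ✗ (no rhs in [9,10])
  i=10: ✗ (no rhs in [10,11])
  i=11: ✗ (lhs fails at k=11 before rhs at j=12)
Positions where it holds: {2, 3, 8} → 3.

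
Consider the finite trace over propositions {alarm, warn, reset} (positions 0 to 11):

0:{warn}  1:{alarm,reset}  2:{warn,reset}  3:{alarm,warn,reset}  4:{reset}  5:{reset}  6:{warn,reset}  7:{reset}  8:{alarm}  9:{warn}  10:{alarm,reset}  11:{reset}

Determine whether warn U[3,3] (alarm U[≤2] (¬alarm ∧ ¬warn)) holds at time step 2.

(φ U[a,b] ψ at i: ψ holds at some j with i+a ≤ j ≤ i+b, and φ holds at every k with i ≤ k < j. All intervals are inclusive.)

Need some j in [5,5] with (alarm U[≤2] (¬alarm ∧ ¬warn)), and warn at every k in [2,j-1].
  j=5: (alarm U[≤2] (¬alarm ∧ ¬warn)) holds, but warn fails at k=4 → not this j.
No j in the window works → until fails.

False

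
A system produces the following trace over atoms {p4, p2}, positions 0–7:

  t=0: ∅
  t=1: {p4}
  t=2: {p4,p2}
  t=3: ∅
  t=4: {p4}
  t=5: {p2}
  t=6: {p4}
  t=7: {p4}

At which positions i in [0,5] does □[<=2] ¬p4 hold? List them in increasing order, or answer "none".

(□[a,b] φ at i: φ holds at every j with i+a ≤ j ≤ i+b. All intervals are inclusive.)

none

Evaluate at each i in [0,5]:
  i=0: ✗ (fails at j=1)
  i=1: ✗ (fails at j=1)
  i=2: ✗ (fails at j=2)
  i=3: ✗ (fails at j=4)
  i=4: ✗ (fails at j=4)
  i=5: ✗ (fails at j=6)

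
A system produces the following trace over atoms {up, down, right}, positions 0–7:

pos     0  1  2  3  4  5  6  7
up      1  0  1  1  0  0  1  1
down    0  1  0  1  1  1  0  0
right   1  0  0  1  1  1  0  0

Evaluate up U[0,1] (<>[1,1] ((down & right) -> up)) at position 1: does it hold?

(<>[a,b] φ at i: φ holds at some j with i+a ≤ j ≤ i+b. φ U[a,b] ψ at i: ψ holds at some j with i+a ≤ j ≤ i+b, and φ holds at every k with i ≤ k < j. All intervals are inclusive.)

Need some j in [1,2] with <>[1,1] ((down & right) -> up), and up at every k in [1,j-1].
  j=1: <>[1,1] ((down & right) -> up) holds; no prefix to check → satisfied.

Holds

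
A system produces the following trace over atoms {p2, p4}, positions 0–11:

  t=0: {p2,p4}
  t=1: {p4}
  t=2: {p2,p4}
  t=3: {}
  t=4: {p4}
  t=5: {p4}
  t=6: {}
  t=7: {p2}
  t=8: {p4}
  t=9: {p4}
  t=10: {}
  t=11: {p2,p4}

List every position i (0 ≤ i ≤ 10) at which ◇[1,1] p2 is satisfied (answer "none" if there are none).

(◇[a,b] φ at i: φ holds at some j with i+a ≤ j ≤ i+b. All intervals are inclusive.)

Evaluate at each i in [0,10]:
  i=0: ✗ (none in [1,1])
  i=1: ✓ (witness j=2)
  i=2: ✗ (none in [3,3])
  i=3: ✗ (none in [4,4])
  i=4: ✗ (none in [5,5])
  i=5: ✗ (none in [6,6])
  i=6: ✓ (witness j=7)
  i=7: ✗ (none in [8,8])
  i=8: ✗ (none in [9,9])
  i=9: ✗ (none in [10,10])
  i=10: ✓ (witness j=11)

1, 6, 10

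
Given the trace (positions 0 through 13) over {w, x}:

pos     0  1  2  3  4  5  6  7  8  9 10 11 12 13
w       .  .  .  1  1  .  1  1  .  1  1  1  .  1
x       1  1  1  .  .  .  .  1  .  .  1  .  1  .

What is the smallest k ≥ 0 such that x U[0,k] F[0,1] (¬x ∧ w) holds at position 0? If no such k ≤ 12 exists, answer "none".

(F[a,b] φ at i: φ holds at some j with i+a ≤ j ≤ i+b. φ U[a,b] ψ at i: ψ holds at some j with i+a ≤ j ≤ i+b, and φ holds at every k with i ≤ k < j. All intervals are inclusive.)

2

Need earliest j ≥ 0 with F[0,1] (¬x ∧ w), and x at every k in [0,j-1].
  j=0: rhs fails.
  j=1: rhs fails.
  j=2: rhs holds; lhs holds on [0,1]. k = 2.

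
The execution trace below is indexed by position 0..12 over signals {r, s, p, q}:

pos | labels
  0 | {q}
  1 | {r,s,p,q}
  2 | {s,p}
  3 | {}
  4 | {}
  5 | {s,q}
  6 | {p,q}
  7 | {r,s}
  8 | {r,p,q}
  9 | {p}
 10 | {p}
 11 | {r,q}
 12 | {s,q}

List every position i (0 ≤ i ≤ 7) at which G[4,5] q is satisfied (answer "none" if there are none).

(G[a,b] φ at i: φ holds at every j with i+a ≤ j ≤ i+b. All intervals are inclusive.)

1, 7

Evaluate at each i in [0,7]:
  i=0: ✗ (fails at j=4)
  i=1: ✓ (all of [5,6])
  i=2: ✗ (fails at j=7)
  i=3: ✗ (fails at j=7)
  i=4: ✗ (fails at j=9)
  i=5: ✗ (fails at j=9)
  i=6: ✗ (fails at j=10)
  i=7: ✓ (all of [11,12])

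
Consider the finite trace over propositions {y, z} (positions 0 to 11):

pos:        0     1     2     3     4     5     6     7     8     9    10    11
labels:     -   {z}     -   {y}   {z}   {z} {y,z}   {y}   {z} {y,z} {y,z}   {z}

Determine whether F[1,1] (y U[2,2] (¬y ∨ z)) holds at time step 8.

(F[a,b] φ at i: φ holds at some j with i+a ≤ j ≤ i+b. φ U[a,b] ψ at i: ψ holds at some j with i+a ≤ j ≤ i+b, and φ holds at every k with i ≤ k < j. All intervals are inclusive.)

Yes

Check (y U[2,2] (¬y ∨ z)) at each j in [9,9]:
  j=9: holds
Found at j=9 → formula holds.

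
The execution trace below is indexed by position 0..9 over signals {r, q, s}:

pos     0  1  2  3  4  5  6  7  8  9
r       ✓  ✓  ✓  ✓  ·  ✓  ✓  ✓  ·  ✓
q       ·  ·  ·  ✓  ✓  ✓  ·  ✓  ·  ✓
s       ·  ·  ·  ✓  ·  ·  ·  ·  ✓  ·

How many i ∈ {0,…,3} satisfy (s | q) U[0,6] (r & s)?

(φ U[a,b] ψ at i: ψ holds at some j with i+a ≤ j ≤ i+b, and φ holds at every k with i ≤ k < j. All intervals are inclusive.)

Evaluate at each i in [0,3]:
  i=0: ✗ (lhs fails at k=0 before rhs at j=3)
  i=1: ✗ (lhs fails at k=1 before rhs at j=3)
  i=2: ✗ (lhs fails at k=2 before rhs at j=3)
  i=3: ✓ (rhs at j=3)
Positions where it holds: {3} → 1.

1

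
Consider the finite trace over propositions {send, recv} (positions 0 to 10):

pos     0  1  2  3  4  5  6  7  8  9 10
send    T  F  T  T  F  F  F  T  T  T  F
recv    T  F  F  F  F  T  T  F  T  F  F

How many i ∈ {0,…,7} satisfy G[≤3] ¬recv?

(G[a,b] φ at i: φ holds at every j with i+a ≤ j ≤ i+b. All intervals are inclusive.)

Evaluate at each i in [0,7]:
  i=0: ✗ (fails at j=0)
  i=1: ✓ (all of [1,4])
  i=2: ✗ (fails at j=5)
  i=3: ✗ (fails at j=5)
  i=4: ✗ (fails at j=5)
  i=5: ✗ (fails at j=5)
  i=6: ✗ (fails at j=6)
  i=7: ✗ (fails at j=8)
Positions where it holds: {1} → 1.

1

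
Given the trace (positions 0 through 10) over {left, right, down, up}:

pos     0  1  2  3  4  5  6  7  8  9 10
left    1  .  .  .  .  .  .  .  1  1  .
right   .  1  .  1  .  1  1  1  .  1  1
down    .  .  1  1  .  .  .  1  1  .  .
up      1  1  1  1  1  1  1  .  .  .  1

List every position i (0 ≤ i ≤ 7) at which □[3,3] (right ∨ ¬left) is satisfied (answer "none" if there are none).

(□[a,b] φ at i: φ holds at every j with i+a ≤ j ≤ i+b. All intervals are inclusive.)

0, 1, 2, 3, 4, 6, 7

Evaluate at each i in [0,7]:
  i=0: ✓ (all of [3,3])
  i=1: ✓ (all of [4,4])
  i=2: ✓ (all of [5,5])
  i=3: ✓ (all of [6,6])
  i=4: ✓ (all of [7,7])
  i=5: ✗ (fails at j=8)
  i=6: ✓ (all of [9,9])
  i=7: ✓ (all of [10,10])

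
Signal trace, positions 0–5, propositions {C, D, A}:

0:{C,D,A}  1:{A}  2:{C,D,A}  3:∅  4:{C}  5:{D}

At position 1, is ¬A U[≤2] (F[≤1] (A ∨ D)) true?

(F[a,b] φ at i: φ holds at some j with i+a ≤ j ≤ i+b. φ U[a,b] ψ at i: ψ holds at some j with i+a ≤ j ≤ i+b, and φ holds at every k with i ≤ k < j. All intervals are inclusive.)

Need some j in [1,3] with F[≤1] (A ∨ D), and ¬A at every k in [1,j-1].
  j=1: F[≤1] (A ∨ D) holds; no prefix to check → satisfied.

True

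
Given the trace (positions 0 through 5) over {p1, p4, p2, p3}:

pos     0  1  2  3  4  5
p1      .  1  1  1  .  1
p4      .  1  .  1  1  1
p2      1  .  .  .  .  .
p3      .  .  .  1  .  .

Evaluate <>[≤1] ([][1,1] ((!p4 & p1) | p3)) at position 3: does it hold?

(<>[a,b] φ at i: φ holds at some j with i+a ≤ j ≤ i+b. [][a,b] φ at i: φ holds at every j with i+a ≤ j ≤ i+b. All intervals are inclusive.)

No

Check [][1,1] ((!p4 & p1) | p3) at each j in [3,4]:
  j=3: fails at 4
  j=4: fails at 5
No position in the window satisfies it → formula fails.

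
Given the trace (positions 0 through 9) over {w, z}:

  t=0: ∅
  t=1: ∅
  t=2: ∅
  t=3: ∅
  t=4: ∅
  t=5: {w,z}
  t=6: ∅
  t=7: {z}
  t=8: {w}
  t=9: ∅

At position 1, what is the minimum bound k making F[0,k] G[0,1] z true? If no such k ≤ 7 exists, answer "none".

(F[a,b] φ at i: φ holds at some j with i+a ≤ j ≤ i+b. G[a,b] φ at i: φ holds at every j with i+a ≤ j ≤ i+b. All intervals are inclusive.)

Scan j = 1,2,… for G[0,1] z:
  j=1: fails
  j=2: fails
  j=3: fails
  j=4: fails
  j=5: fails
  j=6: fails
  j=7: fails
  j=8: fails
No j in [1,8] satisfies it → none.

none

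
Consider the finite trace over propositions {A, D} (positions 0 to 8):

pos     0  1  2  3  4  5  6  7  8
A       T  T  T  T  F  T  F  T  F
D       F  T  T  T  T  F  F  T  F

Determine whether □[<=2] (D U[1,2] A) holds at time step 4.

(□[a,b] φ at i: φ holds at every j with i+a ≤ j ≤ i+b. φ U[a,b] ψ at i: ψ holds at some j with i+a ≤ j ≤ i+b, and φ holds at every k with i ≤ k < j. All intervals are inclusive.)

No

Check (D U[1,2] A) at every j in [4,6]:
  j=4: holds
  j=5: fails
  j=6: fails
Fails at j=5 → formula fails.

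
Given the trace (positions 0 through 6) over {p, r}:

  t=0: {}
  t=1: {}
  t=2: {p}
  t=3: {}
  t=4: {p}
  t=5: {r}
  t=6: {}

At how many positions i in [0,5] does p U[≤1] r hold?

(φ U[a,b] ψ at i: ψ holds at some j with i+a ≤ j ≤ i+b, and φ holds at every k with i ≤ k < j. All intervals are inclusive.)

Evaluate at each i in [0,5]:
  i=0: ✗ (no rhs in [0,1])
  i=1: ✗ (no rhs in [1,2])
  i=2: ✗ (no rhs in [2,3])
  i=3: ✗ (no rhs in [3,4])
  i=4: ✓ (rhs at j=5; lhs holds on [4,4])
  i=5: ✓ (rhs at j=5)
Positions where it holds: {4, 5} → 2.

2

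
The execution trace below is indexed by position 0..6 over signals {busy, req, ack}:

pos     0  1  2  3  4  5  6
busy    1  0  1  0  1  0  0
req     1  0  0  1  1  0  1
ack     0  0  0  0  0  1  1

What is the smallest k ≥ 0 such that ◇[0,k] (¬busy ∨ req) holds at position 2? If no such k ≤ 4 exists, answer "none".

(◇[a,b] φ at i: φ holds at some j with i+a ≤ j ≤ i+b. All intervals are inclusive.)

1

Scan j = 2,3,… for (¬busy ∨ req):
  j=2: fails
  j=3: holds
First hit at j=3, so smallest k = 3-2 = 1.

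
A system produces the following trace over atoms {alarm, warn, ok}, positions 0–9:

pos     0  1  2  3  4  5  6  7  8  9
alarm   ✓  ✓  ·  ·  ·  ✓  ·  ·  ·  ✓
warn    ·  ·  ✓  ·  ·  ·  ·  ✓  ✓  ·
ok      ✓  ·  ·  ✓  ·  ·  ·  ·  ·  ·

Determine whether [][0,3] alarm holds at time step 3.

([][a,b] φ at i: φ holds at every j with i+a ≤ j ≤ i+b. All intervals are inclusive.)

Does not hold

Check alarm at every j in [3,6]:
  j=3: false
  j=4: false
  j=5: true
  j=6: false
Fails at j=3 → formula fails.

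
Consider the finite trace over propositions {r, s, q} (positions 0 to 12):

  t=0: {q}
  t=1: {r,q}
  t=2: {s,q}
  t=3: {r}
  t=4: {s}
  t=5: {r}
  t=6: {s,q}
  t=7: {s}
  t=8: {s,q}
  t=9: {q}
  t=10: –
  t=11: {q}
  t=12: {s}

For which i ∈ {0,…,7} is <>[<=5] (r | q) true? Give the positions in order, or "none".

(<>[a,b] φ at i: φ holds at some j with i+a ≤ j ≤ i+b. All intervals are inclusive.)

0, 1, 2, 3, 4, 5, 6, 7

Evaluate at each i in [0,7]:
  i=0: ✓ (witness j=0)
  i=1: ✓ (witness j=1)
  i=2: ✓ (witness j=2)
  i=3: ✓ (witness j=3)
  i=4: ✓ (witness j=5)
  i=5: ✓ (witness j=5)
  i=6: ✓ (witness j=6)
  i=7: ✓ (witness j=8)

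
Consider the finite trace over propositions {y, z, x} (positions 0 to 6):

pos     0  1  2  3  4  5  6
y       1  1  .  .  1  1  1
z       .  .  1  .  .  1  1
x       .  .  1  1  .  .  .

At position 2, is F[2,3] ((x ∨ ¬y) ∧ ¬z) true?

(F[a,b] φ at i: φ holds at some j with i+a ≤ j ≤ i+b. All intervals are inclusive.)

False

Check ((x ∨ ¬y) ∧ ¬z) at each j in [4,5]:
  j=4: false
  j=5: false
No position in the window satisfies it → formula fails.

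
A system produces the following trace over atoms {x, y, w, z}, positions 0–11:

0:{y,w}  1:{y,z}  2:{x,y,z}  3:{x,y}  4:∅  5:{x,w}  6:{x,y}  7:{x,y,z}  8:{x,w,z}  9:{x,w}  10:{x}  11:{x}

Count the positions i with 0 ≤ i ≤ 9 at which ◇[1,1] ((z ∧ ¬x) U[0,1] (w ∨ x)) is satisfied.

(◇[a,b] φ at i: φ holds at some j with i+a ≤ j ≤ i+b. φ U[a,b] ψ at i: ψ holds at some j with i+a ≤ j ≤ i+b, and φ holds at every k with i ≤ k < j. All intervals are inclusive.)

Evaluate at each i in [0,9]:
  i=0: ✓ (witness j=1)
  i=1: ✓ (witness j=2)
  i=2: ✓ (witness j=3)
  i=3: ✗ (none in [4,4])
  i=4: ✓ (witness j=5)
  i=5: ✓ (witness j=6)
  i=6: ✓ (witness j=7)
  i=7: ✓ (witness j=8)
  i=8: ✓ (witness j=9)
  i=9: ✓ (witness j=10)
Positions where it holds: {0, 1, 2, 4, 5, 6, 7, 8, 9} → 9.

9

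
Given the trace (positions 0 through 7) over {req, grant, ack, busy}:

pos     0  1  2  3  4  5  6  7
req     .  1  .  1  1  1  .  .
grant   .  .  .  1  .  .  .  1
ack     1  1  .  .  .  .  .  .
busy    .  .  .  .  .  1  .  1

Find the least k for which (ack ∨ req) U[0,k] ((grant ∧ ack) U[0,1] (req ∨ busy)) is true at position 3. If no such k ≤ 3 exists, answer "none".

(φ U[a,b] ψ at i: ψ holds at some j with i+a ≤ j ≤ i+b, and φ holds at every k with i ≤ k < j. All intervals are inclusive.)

Need earliest j ≥ 3 with ((grant ∧ ack) U[0,1] (req ∨ busy)), and (ack ∨ req) at every k in [3,j-1].
  j=3: rhs holds (empty prefix). k = 0.

0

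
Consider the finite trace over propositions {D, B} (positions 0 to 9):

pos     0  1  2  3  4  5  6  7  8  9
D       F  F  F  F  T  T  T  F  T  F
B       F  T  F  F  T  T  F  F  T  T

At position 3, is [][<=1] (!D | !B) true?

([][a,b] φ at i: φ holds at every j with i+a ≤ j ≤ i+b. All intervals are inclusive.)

No

Check (!D | !B) at every j in [3,4]:
  j=3: true
  j=4: false
Fails at j=4 → formula fails.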